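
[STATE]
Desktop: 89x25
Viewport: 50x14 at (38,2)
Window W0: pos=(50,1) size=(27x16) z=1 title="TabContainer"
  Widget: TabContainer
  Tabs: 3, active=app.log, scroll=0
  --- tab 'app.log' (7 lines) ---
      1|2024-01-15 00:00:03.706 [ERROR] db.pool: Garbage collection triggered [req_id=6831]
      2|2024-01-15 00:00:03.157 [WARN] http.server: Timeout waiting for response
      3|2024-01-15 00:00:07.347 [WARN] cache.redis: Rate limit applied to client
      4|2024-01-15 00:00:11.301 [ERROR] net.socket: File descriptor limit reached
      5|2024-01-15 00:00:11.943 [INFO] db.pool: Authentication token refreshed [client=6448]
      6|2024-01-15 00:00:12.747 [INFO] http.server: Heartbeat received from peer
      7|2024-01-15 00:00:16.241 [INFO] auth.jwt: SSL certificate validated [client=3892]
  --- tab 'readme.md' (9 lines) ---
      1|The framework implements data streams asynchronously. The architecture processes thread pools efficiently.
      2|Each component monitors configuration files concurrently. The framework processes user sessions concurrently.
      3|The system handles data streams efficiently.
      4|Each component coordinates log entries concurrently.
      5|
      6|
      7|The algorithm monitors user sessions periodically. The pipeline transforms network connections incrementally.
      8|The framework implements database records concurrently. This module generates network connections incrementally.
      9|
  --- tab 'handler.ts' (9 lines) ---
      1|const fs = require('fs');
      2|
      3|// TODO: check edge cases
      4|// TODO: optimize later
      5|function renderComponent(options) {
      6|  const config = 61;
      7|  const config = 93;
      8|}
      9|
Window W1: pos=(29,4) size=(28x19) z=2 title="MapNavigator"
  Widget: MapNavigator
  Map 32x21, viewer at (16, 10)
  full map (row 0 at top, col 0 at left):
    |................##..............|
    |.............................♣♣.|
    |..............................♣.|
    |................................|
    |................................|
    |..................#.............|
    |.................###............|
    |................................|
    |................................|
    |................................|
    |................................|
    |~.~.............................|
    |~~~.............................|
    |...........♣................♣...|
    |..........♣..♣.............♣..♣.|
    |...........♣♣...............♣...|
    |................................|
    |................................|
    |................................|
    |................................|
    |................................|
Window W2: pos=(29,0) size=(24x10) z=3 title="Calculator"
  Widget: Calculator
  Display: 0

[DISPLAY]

──────────────┨abContainer            ┃           
             0┃───────────────────────┨           
┬───┬───┐     ┃━━━┓og]│ readme.md │ ha┃           
│ 9 │ ÷ │     ┃   ┃───────────────────┃           
┼───┼───┤     ┃───┨1-15 00:00:03.706 [┃           
│ 6 │ × │     ┃...┃1-15 00:00:03.157 [┃           
┴───┴───┘     ┃...┃1-15 00:00:07.347 [┃           
━━━━━━━━━━━━━━┛...┃1-15 00:00:11.301 [┃           
......###.........┃1-15 00:00:11.943 [┃           
..................┃1-15 00:00:12.747 [┃           
..................┃1-15 00:00:16.241 [┃           
..................┃                   ┃           
.....@............┃                   ┃           
..................┃                   ┃           


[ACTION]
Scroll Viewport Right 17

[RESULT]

─────────────┨abContainer            ┃            
            0┃───────────────────────┨            
───┬───┐     ┃━━━┓og]│ readme.md │ ha┃            
 9 │ ÷ │     ┃   ┃───────────────────┃            
───┼───┤     ┃───┨1-15 00:00:03.706 [┃            
 6 │ × │     ┃...┃1-15 00:00:03.157 [┃            
───┴───┘     ┃...┃1-15 00:00:07.347 [┃            
━━━━━━━━━━━━━┛...┃1-15 00:00:11.301 [┃            
.....###.........┃1-15 00:00:11.943 [┃            
.................┃1-15 00:00:12.747 [┃            
.................┃1-15 00:00:16.241 [┃            
.................┃                   ┃            
....@............┃                   ┃            
.................┃                   ┃            


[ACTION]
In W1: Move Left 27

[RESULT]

─────────────┨abContainer            ┃            
            0┃───────────────────────┨            
───┬───┐     ┃━━━┓og]│ readme.md │ ha┃            
 9 │ ÷ │     ┃   ┃───────────────────┃            
───┼───┤     ┃───┨1-15 00:00:03.706 [┃            
 6 │ × │     ┃...┃1-15 00:00:03.157 [┃            
───┴───┘     ┃...┃1-15 00:00:07.347 [┃            
━━━━━━━━━━━━━┛...┃1-15 00:00:11.301 [┃            
    .............┃1-15 00:00:11.943 [┃            
    .............┃1-15 00:00:12.747 [┃            
    .............┃1-15 00:00:16.241 [┃            
    .............┃                   ┃            
    @............┃                   ┃            
    ~.~..........┃                   ┃            


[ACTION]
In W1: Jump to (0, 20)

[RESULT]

─────────────┨abContainer            ┃            
            0┃───────────────────────┨            
───┬───┐     ┃━━━┓og]│ readme.md │ ha┃            
 9 │ ÷ │     ┃   ┃───────────────────┃            
───┼───┤     ┃───┨1-15 00:00:03.706 [┃            
 6 │ × │     ┃.♣.┃1-15 00:00:03.157 [┃            
───┴───┘     ┃♣..┃1-15 00:00:07.347 [┃            
━━━━━━━━━━━━━┛.♣♣┃1-15 00:00:11.301 [┃            
    .............┃1-15 00:00:11.943 [┃            
    .............┃1-15 00:00:12.747 [┃            
    .............┃1-15 00:00:16.241 [┃            
    .............┃                   ┃            
    @............┃                   ┃            
                 ┃                   ┃            


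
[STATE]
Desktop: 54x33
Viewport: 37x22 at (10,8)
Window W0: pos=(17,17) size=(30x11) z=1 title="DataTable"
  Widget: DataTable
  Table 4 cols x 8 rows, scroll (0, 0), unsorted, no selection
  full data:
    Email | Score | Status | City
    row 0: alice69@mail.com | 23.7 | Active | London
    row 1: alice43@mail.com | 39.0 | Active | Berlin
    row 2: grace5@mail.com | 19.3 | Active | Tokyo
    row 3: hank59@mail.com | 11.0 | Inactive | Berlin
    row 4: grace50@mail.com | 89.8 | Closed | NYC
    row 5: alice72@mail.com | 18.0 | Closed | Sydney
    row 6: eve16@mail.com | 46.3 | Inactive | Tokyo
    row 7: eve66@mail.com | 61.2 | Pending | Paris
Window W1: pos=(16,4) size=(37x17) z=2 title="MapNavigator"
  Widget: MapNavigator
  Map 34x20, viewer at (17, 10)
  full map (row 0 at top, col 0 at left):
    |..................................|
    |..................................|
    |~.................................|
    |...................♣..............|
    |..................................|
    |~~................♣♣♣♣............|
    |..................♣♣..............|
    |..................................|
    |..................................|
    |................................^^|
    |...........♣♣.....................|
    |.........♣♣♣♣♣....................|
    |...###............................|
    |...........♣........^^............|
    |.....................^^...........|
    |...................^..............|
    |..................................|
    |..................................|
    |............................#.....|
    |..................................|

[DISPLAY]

      ┃~~................♣♣♣♣........
      ┃..................♣♣..........
      ┃..............................
      ┃..............................
      ┃..............................
      ┃...........♣♣....@............
      ┃.........♣♣♣♣♣................
      ┃...###........................
      ┃...........♣........^^........
      ┃.....................^^.......
      ┃...................^..........
      ┃..............................
      ┗━━━━━━━━━━━━━━━━━━━━━━━━━━━━━━
       ┃────────────────┼─────┼─────┃
       ┃alice69@mail.com│23.7 │Activ┃
       ┃alice43@mail.com│39.0 │Activ┃
       ┃grace5@mail.com │19.3 │Activ┃
       ┃hank59@mail.com │11.0 │Inact┃
       ┃grace50@mail.com│89.8 │Close┃
       ┗━━━━━━━━━━━━━━━━━━━━━━━━━━━━┛
                                     
                                     


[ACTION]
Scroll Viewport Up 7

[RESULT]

                                     
                                     
                                     
      ┏━━━━━━━━━━━━━━━━━━━━━━━━━━━━━━
      ┃ MapNavigator                 
      ┠──────────────────────────────
      ┃..............................
      ┃~~................♣♣♣♣........
      ┃..................♣♣..........
      ┃..............................
      ┃..............................
      ┃..............................
      ┃...........♣♣....@............
      ┃.........♣♣♣♣♣................
      ┃...###........................
      ┃...........♣........^^........
      ┃.....................^^.......
      ┃...................^..........
      ┃..............................
      ┗━━━━━━━━━━━━━━━━━━━━━━━━━━━━━━
       ┃────────────────┼─────┼─────┃
       ┃alice69@mail.com│23.7 │Activ┃


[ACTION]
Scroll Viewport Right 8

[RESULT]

                                     
                                     
                                     
━━━━━━━━━━━━━━━━━━━━━━━━━━━━━━━━━━━┓ 
 MapNavigator                      ┃ 
───────────────────────────────────┨ 
.................................. ┃ 
~~................♣♣♣♣............ ┃ 
..................♣♣.............. ┃ 
.................................. ┃ 
.................................. ┃ 
................................^^ ┃ 
...........♣♣....@................ ┃ 
.........♣♣♣♣♣.................... ┃ 
...###............................ ┃ 
...........♣........^^............ ┃ 
.....................^^........... ┃ 
...................^.............. ┃ 
.................................. ┃ 
━━━━━━━━━━━━━━━━━━━━━━━━━━━━━━━━━━━┛ 
┃────────────────┼─────┼─────┃       
┃alice69@mail.com│23.7 │Activ┃       


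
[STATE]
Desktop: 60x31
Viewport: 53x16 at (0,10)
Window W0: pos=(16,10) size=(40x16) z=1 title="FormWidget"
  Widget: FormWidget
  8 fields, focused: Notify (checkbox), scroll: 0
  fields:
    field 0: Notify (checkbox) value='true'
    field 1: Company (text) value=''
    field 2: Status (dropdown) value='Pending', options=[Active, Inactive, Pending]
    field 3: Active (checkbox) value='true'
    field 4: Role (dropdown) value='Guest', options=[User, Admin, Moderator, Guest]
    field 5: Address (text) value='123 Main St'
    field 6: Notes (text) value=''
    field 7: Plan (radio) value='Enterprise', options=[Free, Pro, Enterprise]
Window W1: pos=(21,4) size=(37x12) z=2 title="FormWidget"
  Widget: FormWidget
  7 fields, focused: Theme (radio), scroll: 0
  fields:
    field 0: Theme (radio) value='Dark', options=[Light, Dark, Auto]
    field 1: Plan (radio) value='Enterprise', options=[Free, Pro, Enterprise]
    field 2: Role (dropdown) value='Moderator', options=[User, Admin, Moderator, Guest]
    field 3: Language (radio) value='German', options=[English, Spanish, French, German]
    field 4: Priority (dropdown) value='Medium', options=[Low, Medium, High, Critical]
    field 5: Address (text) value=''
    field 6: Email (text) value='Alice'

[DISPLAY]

                ┏━━━━┃  Language:   ( ) English  ( ) 
                ┃ For┃  Priority:   [Medium          
                ┠────┃  Address:    [                
                ┃> No┃  Email:      [Alice           
                ┃  Co┃                               
                ┃  St┗━━━━━━━━━━━━━━━━━━━━━━━━━━━━━━━
                ┃  Active:     [x]                   
                ┃  Role:       [Guest                
                ┃  Address:    [123 Main St          
                ┃  Notes:      [                     
                ┃  Plan:       ( ) Free  ( ) Pro  (●)
                ┃                                    
                ┃                                    
                ┃                                    
                ┃                                    
                ┗━━━━━━━━━━━━━━━━━━━━━━━━━━━━━━━━━━━━


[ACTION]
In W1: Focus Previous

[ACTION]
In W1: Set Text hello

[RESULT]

                ┏━━━━┃  Language:   ( ) English  ( ) 
                ┃ For┃  Priority:   [Medium          
                ┠────┃  Address:    [                
                ┃> No┃> Email:      [hello           
                ┃  Co┃                               
                ┃  St┗━━━━━━━━━━━━━━━━━━━━━━━━━━━━━━━
                ┃  Active:     [x]                   
                ┃  Role:       [Guest                
                ┃  Address:    [123 Main St          
                ┃  Notes:      [                     
                ┃  Plan:       ( ) Free  ( ) Pro  (●)
                ┃                                    
                ┃                                    
                ┃                                    
                ┃                                    
                ┗━━━━━━━━━━━━━━━━━━━━━━━━━━━━━━━━━━━━


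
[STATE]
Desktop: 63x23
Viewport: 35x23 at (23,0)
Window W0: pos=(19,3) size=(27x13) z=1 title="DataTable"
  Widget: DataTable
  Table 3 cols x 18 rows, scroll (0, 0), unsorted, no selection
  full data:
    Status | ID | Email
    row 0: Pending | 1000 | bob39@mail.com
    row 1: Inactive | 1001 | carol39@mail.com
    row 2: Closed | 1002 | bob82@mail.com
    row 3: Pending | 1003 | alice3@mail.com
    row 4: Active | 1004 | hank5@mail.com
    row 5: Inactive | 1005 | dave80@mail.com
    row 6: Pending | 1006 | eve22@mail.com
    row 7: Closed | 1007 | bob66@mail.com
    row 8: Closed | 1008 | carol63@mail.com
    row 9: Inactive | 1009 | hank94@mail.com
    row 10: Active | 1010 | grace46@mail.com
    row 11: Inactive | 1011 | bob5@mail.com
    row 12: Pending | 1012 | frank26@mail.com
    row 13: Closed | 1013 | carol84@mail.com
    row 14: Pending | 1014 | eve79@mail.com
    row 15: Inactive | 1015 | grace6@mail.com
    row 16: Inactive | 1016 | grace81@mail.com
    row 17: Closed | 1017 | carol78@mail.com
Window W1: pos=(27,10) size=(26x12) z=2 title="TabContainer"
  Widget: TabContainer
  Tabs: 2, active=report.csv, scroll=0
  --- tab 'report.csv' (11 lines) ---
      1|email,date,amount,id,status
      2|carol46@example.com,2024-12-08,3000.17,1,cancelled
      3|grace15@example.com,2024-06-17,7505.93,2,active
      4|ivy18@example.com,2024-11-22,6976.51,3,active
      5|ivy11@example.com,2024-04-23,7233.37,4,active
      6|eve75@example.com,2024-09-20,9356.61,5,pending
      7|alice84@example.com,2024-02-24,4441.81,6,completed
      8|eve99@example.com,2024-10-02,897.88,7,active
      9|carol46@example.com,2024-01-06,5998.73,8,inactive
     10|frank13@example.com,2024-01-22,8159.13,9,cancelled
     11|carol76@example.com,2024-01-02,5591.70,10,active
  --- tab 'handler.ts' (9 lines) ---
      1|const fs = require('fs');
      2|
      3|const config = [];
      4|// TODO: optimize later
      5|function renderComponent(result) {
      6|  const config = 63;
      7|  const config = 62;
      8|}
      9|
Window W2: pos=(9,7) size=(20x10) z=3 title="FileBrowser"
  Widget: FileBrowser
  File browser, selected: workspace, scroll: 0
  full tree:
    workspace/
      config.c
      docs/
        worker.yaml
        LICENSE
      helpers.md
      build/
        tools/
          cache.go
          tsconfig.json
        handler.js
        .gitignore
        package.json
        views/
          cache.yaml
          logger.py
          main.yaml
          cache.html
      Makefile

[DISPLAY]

                                   
                                   
                                   
━━━━━━━━━━━━━━━━━━━━━━┓            
taTable               ┃            
──────────────────────┨            
tus  │ID  │Email      ┃            
━━━━━┓────┼───────────┃            
     ┃1000│bob39@mail.┃            
─────┨1001│carol39@mai┃            
ce/  ┃━━━━━━━━━━━━━━━━━━━━━━━┓     
     ┃TabContainer           ┃     
     ┃───────────────────────┨     
d    ┃report.csv]│ handler.ts┃     
/    ┃───────────────────────┃     
     ┃mail,date,amount,id,sta┃     
━━━━━┛arol46@example.com,2024┃     
    ┃grace15@example.com,2024┃     
    ┃ivy18@example.com,2024-1┃     
    ┃ivy11@example.com,2024-0┃     
    ┃eve75@example.com,2024-0┃     
    ┗━━━━━━━━━━━━━━━━━━━━━━━━┛     
                                   


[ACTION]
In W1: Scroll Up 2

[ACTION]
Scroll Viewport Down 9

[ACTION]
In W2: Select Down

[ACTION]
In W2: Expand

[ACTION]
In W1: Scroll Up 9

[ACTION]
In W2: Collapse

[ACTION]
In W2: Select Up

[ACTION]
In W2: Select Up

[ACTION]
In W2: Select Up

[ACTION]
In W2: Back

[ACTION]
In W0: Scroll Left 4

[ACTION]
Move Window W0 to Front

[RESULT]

                                   
                                   
                                   
━━━━━━━━━━━━━━━━━━━━━━┓            
taTable               ┃            
──────────────────────┨            
tus  │ID  │Email      ┃            
─────┼────┼───────────┃            
ding │1000│bob39@mail.┃            
ctive│1001│carol39@mai┃            
sed  │1002│bob82@mail.┃━━━━━━┓     
ding │1003│alice3@mail┃      ┃     
ive  │1004│hank5@mail.┃──────┨     
ctive│1005│dave80@mail┃ler.ts┃     
ding │1006│eve22@mail.┃──────┃     
━━━━━━━━━━━━━━━━━━━━━━┛id,sta┃     
━━━━━┛arol46@example.com,2024┃     
    ┃grace15@example.com,2024┃     
    ┃ivy18@example.com,2024-1┃     
    ┃ivy11@example.com,2024-0┃     
    ┃eve75@example.com,2024-0┃     
    ┗━━━━━━━━━━━━━━━━━━━━━━━━┛     
                                   


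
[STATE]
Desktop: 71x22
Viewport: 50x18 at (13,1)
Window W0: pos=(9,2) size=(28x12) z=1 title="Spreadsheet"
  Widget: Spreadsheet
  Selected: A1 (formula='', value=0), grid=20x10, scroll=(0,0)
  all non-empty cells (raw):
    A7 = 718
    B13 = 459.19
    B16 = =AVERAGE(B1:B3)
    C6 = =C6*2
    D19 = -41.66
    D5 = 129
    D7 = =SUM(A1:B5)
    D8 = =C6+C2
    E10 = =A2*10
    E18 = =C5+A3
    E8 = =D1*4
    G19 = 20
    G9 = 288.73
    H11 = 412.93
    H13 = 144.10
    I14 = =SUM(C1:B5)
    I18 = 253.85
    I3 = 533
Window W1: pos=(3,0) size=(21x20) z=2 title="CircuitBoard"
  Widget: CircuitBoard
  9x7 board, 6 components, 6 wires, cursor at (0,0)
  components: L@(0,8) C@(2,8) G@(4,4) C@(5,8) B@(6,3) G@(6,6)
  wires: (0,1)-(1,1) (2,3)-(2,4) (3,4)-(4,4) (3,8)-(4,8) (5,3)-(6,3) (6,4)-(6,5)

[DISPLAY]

oard      ┃                                       
──────────┨━━━━━━━━━━━━┓                          
3 4 5 6 7 ┃            ┃                          
          ┃────────────┨                          
          ┃            ┃                          
          ┃ B       C  ┃                          
          ┃------------┃                          
       · ─┃     0      ┃                          
          ┃     0      ┃                          
          ┃     0      ┃                          
          ┃     0      ┃                          
          ┃     0      ┃                          
          ┃━━━━━━━━━━━━┛                          
       ·  ┃                                       
       │  ┃                                       
       B  ┃                                       
0,0)      ┃                                       
          ┃                                       


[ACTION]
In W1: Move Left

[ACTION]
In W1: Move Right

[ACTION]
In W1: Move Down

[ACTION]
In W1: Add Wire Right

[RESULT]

oard      ┃                                       
──────────┨━━━━━━━━━━━━┓                          
3 4 5 6 7 ┃            ┃                          
          ┃────────────┨                          
          ┃            ┃                          
]─ ·      ┃ B       C  ┃                          
          ┃------------┃                          
       · ─┃     0      ┃                          
          ┃     0      ┃                          
          ┃     0      ┃                          
          ┃     0      ┃                          
          ┃     0      ┃                          
          ┃━━━━━━━━━━━━┛                          
       ·  ┃                                       
       │  ┃                                       
       B  ┃                                       
1,1)      ┃                                       
          ┃                                       


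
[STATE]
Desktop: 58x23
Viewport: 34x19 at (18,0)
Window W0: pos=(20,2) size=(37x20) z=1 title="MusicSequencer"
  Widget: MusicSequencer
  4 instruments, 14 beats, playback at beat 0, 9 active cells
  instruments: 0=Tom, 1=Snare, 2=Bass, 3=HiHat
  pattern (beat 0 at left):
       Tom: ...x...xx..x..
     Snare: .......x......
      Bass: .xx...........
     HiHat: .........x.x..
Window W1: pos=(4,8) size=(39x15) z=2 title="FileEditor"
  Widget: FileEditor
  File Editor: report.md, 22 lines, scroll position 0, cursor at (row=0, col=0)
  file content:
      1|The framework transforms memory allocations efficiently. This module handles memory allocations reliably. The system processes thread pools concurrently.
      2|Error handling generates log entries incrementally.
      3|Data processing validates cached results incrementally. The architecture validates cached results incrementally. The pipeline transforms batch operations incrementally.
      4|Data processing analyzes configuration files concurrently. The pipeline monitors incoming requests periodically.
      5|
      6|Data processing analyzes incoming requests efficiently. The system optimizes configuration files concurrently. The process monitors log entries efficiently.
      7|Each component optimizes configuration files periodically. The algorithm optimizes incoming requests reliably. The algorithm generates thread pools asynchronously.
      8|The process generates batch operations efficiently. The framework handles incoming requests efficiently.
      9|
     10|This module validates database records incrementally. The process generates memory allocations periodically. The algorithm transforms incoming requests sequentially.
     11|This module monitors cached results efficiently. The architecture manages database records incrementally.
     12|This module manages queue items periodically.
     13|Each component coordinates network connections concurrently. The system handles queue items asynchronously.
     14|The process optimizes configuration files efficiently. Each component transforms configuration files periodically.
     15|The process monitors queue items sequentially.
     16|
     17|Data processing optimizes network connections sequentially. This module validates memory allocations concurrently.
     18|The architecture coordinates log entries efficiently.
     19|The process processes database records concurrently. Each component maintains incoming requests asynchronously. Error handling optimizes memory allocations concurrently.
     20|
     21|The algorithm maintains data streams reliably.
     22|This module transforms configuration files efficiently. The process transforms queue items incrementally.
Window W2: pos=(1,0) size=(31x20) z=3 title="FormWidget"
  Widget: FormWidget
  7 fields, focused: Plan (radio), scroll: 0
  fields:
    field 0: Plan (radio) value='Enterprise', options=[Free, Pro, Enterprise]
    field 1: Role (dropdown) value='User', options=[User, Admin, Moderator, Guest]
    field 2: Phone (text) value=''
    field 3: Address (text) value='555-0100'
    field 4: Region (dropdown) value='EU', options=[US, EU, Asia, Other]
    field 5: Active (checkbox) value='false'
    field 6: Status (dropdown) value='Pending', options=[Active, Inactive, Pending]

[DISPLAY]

━━━━━━━━━━━━━┓                    
             ┃                    
─────────────┨━━━━━━━━━━━━━━━━━━━━
) Free  ( ) P┃ncer                
ser        ▼]┃────────────────────
            ]┃567890123           
55-0100     ]┃··██··█··           
U          ▼]┃··█······           
]            ┃━━━━━━━━━━┓         
ending     ▼]┃          ┃         
             ┃──────────┨         
             ┃mory allo▲┃         
             ┃g entries█┃         
             ┃ached res░┃         
             ┃nfigurati░┃         
             ┃         ░┃         
             ┃coming re░┃         
             ┃nfigurati░┃         
             ┃ operatio░┃         


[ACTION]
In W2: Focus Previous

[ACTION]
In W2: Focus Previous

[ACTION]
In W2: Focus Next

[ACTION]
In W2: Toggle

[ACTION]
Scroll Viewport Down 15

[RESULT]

ser        ▼]┃────────────────────
            ]┃567890123           
55-0100     ]┃··██··█··           
U          ▼]┃··█······           
]            ┃━━━━━━━━━━┓         
ending     ▼]┃          ┃         
             ┃──────────┨         
             ┃mory allo▲┃         
             ┃g entries█┃         
             ┃ached res░┃         
             ┃nfigurati░┃         
             ┃         ░┃         
             ┃coming re░┃         
             ┃nfigurati░┃         
             ┃ operatio░┃         
━━━━━━━━━━━━━┛         ░┃         
alidates database recor░┃         
onitors cached results ▼┃━━━━━━━━━
━━━━━━━━━━━━━━━━━━━━━━━━┛         


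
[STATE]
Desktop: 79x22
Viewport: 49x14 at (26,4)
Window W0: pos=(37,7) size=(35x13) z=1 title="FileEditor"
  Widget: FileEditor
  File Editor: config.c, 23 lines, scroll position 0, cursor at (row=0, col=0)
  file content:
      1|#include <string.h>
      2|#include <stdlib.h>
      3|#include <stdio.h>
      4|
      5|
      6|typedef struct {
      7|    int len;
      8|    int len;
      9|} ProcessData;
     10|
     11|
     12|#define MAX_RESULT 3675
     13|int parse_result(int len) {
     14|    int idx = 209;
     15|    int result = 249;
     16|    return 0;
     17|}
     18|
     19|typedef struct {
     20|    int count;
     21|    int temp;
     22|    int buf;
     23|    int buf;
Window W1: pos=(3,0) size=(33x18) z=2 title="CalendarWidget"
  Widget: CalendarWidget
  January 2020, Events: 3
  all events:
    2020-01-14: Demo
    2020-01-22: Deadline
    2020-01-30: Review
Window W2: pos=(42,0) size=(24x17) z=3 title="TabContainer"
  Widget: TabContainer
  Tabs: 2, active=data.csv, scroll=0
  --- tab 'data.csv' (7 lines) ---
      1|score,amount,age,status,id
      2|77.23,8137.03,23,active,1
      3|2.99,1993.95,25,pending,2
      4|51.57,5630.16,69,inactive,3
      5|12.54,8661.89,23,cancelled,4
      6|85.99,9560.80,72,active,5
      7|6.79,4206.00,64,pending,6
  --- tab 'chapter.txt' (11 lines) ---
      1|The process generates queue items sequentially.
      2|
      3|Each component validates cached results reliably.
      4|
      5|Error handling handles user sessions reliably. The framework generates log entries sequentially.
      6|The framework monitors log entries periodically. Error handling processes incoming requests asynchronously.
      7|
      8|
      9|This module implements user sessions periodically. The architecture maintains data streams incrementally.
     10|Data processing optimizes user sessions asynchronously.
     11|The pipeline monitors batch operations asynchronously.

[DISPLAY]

         ┃      ┃──────────────────────┃         
         ┃      ┃score,amount,age,statu┃         
         ┃      ┃77.23,8137.03,23,activ┃         
         ┃ ┏━━━━┃2.99,1993.95,25,pendin┃━━━━━┓   
         ┃ ┃ Fil┃51.57,5630.16,69,inact┃     ┃   
         ┃ ┠────┃12.54,8661.89,23,cance┃─────┨   
         ┃ ┃█inc┃85.99,9560.80,72,activ┃    ▲┃   
         ┃ ┃#inc┃6.79,4206.00,64,pendin┃    █┃   
         ┃ ┃#inc┃                      ┃    ░┃   
         ┃ ┃    ┃                      ┃    ░┃   
         ┃ ┃    ┃                      ┃    ░┃   
         ┃ ┃type┃                      ┃    ░┃   
         ┃ ┃    ┗━━━━━━━━━━━━━━━━━━━━━━┛    ░┃   
━━━━━━━━━┛ ┃    int len;                    ░┃   


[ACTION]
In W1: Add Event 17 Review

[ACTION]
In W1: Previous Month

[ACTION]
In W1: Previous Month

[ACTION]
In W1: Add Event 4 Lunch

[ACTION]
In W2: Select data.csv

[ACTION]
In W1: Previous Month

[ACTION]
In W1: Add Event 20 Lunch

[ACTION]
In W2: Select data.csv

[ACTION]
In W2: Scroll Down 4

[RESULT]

         ┃      ┃──────────────────────┃         
         ┃      ┃12.54,8661.89,23,cance┃         
         ┃      ┃85.99,9560.80,72,activ┃         
         ┃ ┏━━━━┃6.79,4206.00,64,pendin┃━━━━━┓   
         ┃ ┃ Fil┃                      ┃     ┃   
         ┃ ┠────┃                      ┃─────┨   
         ┃ ┃█inc┃                      ┃    ▲┃   
         ┃ ┃#inc┃                      ┃    █┃   
         ┃ ┃#inc┃                      ┃    ░┃   
         ┃ ┃    ┃                      ┃    ░┃   
         ┃ ┃    ┃                      ┃    ░┃   
         ┃ ┃type┃                      ┃    ░┃   
         ┃ ┃    ┗━━━━━━━━━━━━━━━━━━━━━━┛    ░┃   
━━━━━━━━━┛ ┃    int len;                    ░┃   


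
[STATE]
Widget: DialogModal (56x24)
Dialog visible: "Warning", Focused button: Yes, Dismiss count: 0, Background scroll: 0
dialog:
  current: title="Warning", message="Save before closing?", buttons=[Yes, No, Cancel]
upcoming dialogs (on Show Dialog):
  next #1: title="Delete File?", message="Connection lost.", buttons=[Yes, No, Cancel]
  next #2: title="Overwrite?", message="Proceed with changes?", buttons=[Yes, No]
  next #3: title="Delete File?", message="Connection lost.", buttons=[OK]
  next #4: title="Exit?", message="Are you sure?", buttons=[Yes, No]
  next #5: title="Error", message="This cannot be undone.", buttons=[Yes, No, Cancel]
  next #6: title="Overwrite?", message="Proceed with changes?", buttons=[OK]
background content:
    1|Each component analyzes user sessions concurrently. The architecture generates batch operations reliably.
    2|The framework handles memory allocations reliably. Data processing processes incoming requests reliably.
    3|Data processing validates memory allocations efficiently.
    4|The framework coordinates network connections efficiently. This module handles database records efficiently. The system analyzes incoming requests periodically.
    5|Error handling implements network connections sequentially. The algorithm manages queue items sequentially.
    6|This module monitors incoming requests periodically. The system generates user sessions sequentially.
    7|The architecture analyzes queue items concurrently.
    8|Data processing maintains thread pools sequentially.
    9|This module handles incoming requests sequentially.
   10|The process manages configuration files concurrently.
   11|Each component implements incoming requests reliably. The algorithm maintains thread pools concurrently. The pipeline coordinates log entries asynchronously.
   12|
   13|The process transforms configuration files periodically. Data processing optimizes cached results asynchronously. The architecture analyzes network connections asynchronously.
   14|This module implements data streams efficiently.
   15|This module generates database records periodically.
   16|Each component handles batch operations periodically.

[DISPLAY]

Each component analyzes user sessions concurrently. The 
The framework handles memory allocations reliably. Data 
Data processing validates memory allocations efficiently
The framework coordinates network connections efficientl
Error handling implements network connections sequential
This module monitors incoming requests periodically. The
The architecture analyzes queue items concurrently.     
Data processing maintains thread pools sequentially.    
This module handles incoming requests sequentially.     
The process mana┌──────────────────────┐concurrently.   
Each component i│       Warning        │sts reliably. Th
                │ Save before closing? │                
The process tran│ [Yes]  No   Cancel   │es periodically.
This module impl└──────────────────────┘ciently.        
This module generates database records periodically.    
Each component handles batch operations periodically.   
                                                        
                                                        
                                                        
                                                        
                                                        
                                                        
                                                        
                                                        


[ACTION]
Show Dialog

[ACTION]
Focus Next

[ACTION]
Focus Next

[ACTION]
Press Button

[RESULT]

Each component analyzes user sessions concurrently. The 
The framework handles memory allocations reliably. Data 
Data processing validates memory allocations efficiently
The framework coordinates network connections efficientl
Error handling implements network connections sequential
This module monitors incoming requests periodically. The
The architecture analyzes queue items concurrently.     
Data processing maintains thread pools sequentially.    
This module handles incoming requests sequentially.     
The process manages configuration files concurrently.   
Each component implements incoming requests reliably. Th
                                                        
The process transforms configuration files periodically.
This module implements data streams efficiently.        
This module generates database records periodically.    
Each component handles batch operations periodically.   
                                                        
                                                        
                                                        
                                                        
                                                        
                                                        
                                                        
                                                        


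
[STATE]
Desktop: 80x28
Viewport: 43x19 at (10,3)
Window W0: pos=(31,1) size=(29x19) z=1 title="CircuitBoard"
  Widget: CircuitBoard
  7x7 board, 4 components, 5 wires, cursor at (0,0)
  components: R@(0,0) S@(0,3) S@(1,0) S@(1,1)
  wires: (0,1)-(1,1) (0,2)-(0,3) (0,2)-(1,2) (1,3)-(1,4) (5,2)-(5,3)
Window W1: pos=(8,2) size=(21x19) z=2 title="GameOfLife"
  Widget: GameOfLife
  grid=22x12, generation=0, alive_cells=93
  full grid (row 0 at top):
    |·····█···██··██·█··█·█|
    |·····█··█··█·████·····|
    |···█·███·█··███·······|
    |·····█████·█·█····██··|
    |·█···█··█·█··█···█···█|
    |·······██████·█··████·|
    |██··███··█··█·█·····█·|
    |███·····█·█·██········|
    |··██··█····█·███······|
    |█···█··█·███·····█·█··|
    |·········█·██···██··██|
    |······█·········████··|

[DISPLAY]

GameOfLife        ┃  ┠─────────────────────
──────────────────┨  ┃   0 1 2 3 4 5 6     
en: 0             ┃  ┃0  [R]  ·   · ─ S    
···█···██··██·█··█┃  ┃        │   │        
···█··█··█·████···┃  ┃1   S   S   ·   · ─ ·
·█·███·█··███·····┃  ┃                     
···█████·█·█····██┃  ┃2                    
···█··█·█··█···█··┃  ┃                     
·····██████·█··███┃  ┃3                    
··███··█··█·█·····┃  ┃                     
█·····█·█·██······┃  ┃4                    
██··█····█·███····┃  ┃                     
··█··█·███·····█·█┃  ┃5           · ─ ·    
·······█·██···██··┃  ┃                     
····█·········████┃  ┃6                    
                  ┃  ┃Cursor: (0,0)        
                  ┃  ┗━━━━━━━━━━━━━━━━━━━━━
━━━━━━━━━━━━━━━━━━┛                        
                                           


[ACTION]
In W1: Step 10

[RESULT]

GameOfLife        ┃  ┠─────────────────────
──────────────────┨  ┃   0 1 2 3 4 5 6     
en: 10            ┃  ┃0  [R]  ·   · ─ S    
·····██████·······┃  ┃        │   │        
····█·····██······┃  ┃1   S   S   ·   · ─ ·
···██·█·█·█·······┃  ┃                     
······█··█████····┃  ┃2                    
··█·███·█·████····┃  ┃                     
·█·····██·█··█····┃  ┃3                    
··██··███··█···█··┃  ┃                     
··██··███·█··██··█┃  ┃4                    
··██··█··████··█·█┃  ┃                     
··██·█·····█·██···┃  ┃5           · ─ ·    
······█··········█┃  ┃                     
·······██·█······█┃  ┃6                    
                  ┃  ┃Cursor: (0,0)        
                  ┃  ┗━━━━━━━━━━━━━━━━━━━━━
━━━━━━━━━━━━━━━━━━┛                        
                                           


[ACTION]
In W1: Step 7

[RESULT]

GameOfLife        ┃  ┠─────────────────────
──────────────────┨  ┃   0 1 2 3 4 5 6     
en: 17            ┃  ┃0  [R]  ·   · ─ S    
···█·█████········┃  ┃        │   │        
···█······█·······┃  ┃1   S   S   ·   · ─ ·
····█████·██······┃  ┃                     
·····██···██···█··┃  ┃2                    
····█·█··███··███·┃  ┃                     
·█·██·██·····██··█┃  ┃3                    
·█··█·█·······█··█┃  ┃                     
█·█··██········███┃  ┃4                    
··█·█····███····█·┃  ┃                     
·█···█···█·█······┃  ┃5           · ─ ·    
····█·····██······┃  ┃                     
··················┃  ┃6                    
                  ┃  ┃Cursor: (0,0)        
                  ┃  ┗━━━━━━━━━━━━━━━━━━━━━
━━━━━━━━━━━━━━━━━━┛                        
                                           


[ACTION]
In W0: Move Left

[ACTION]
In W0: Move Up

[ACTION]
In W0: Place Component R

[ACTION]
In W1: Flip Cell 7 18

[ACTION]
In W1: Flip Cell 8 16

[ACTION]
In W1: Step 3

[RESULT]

GameOfLife        ┃  ┠─────────────────────
──────────────────┨  ┃   0 1 2 3 4 5 6     
en: 20            ┃  ┃0  [R]  ·   · ─ S    
····█████·█·······┃  ┃        │   │        
····████···█······┃  ┃1   S   S   ·   · ─ ·
·········█·██·███·┃  ┃                     
···███·██···█·█·█·┃  ┃2                    
·██·██·██·····█·██┃  ┃                     
·██·█······██·███·┃  ┃3                    
·█···█····███·····┃  ┃                     
·██···██··█·██···█┃  ┃4                    
·██··█···█·███████┃  ┃                     
···█·█···█··█··██·┃  ┃5           · ─ ·    
··········██······┃  ┃                     
··················┃  ┃6                    
                  ┃  ┃Cursor: (0,0)        
                  ┃  ┗━━━━━━━━━━━━━━━━━━━━━
━━━━━━━━━━━━━━━━━━┛                        
                                           
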